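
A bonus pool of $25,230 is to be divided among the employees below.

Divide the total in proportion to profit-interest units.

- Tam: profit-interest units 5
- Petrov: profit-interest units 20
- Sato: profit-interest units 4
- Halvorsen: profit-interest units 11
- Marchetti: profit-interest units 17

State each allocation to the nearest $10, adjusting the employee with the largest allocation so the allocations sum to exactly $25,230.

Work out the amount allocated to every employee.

Tam: $2,210 · Petrov: $8,860 · Sato: $1,770 · Halvorsen: $4,870 · Marchetti: $7,520

Profit-interest units total: 57.
Raw shares: Tam 5/57 × $25,230 = 2,213.16; Petrov 20/57 × $25,230 = 8,852.63; Sato 4/57 × $25,230 = 1,770.53; Halvorsen 11/57 × $25,230 = 4,868.95; Marchetti 17/57 × $25,230 = 7,524.74.
Rounded to nearest $10: Tam $2,210; Petrov $8,850; Sato $1,770; Halvorsen $4,870; Marchetti $7,520. Sum = $25,220.
Difference $25,230 − $25,220 = +$10 applied to largest allocation (Petrov): Petrov becomes $8,860.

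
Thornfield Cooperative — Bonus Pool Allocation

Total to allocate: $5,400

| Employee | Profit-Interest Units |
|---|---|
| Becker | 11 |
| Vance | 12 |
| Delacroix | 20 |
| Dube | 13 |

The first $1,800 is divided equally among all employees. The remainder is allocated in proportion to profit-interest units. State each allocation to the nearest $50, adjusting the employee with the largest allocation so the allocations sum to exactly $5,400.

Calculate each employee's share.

Becker: $1,150 · Vance: $1,200 · Delacroix: $1,750 · Dube: $1,300

Equal tier: $1,800 ÷ 4 = $450 apiece.
Remainder $3,600 by profit-interest units (total 56): Becker 707.14 → $700; Vance 771.43 → $750; Delacroix 1,285.71 → $1,300; Dube 835.71 → $850.
Totals: Becker $450 + $700 = $1,150; Vance $450 + $750 = $1,200; Delacroix $450 + $1,300 = $1,750; Dube $450 + $850 = $1,300.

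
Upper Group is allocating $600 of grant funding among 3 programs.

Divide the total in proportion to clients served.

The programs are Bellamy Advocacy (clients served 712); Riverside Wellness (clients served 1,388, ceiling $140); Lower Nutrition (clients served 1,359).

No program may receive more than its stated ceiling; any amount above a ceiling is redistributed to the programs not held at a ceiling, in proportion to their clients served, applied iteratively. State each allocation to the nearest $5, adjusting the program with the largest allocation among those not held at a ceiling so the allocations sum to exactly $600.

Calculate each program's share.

Bellamy Advocacy: $160 · Riverside Wellness: $140 · Lower Nutrition: $300

Sum of clients served: 3,459.
Unconstrained shares: Bellamy Advocacy 123.50; Riverside Wellness 240.76; Lower Nutrition 235.73.
Held at cap: Riverside Wellness ($140); remaining pool $460 reallocated over remaining clients served 2,071.
Remaining shares: Bellamy Advocacy 158.15 → $160; Lower Nutrition 301.85 → $300.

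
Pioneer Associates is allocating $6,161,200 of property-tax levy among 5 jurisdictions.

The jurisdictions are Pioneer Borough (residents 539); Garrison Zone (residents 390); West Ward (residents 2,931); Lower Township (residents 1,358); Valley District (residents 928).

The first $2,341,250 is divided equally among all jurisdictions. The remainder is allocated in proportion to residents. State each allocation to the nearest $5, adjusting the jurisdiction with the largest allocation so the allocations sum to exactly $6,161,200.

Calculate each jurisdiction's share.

Equal tier: $2,341,250 ÷ 5 = $468,250 apiece.
Remainder $3,819,950 by residents (total 6,146): Pioneer Borough 335,007.00 → $335,005; Garrison Zone 242,398.39 → $242,400; West Ward 1,821,717.12 → $1,821,715; Lower Township 844,043.62 → $844,045; Valley District 576,783.86 → $576,785.
Totals: Pioneer Borough $468,250 + $335,005 = $803,255; Garrison Zone $468,250 + $242,400 = $710,650; West Ward $468,250 + $1,821,715 = $2,289,965; Lower Township $468,250 + $844,045 = $1,312,295; Valley District $468,250 + $576,785 = $1,045,035.

Pioneer Borough: $803,255 | Garrison Zone: $710,650 | West Ward: $2,289,965 | Lower Township: $1,312,295 | Valley District: $1,045,035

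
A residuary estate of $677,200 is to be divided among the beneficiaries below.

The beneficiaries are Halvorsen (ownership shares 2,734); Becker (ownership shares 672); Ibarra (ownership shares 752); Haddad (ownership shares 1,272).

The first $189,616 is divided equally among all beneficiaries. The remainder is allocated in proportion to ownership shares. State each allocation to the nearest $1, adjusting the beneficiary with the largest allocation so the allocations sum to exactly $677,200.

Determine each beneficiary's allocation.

Halvorsen: $292,902; Becker: $107,746; Ibarra: $114,929; Haddad: $161,623

First tranche $189,616 split equally: $47,404 each.
Remainder $487,584 by ownership shares (total 5,430): Halvorsen 245,498.10 → $245,498; Becker 60,341.89 → $60,342; Ibarra 67,525.45 → $67,525; Haddad 114,218.57 → $114,219.
Totals: Halvorsen $47,404 + $245,498 = $292,902; Becker $47,404 + $60,342 = $107,746; Ibarra $47,404 + $67,525 = $114,929; Haddad $47,404 + $114,219 = $161,623.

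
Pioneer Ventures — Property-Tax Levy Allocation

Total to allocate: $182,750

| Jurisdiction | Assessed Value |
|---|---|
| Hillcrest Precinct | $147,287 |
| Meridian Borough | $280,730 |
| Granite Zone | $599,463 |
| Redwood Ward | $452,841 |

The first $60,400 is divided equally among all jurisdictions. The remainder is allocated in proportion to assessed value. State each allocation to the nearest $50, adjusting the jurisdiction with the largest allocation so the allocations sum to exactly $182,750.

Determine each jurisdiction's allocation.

Hillcrest Precinct: $27,250 | Meridian Borough: $38,300 | Granite Zone: $64,650 | Redwood Ward: $52,550

First tranche $60,400 split equally: $15,100 each.
Remainder $122,350 by assessed value (total 1,480,321): Hillcrest Precinct 12,173.42 → $12,150; Meridian Borough 23,202.61 → $23,200; Granite Zone 49,546.21 → $49,550; Redwood Ward 37,427.76 → $37,450.
Totals: Hillcrest Precinct $15,100 + $12,150 = $27,250; Meridian Borough $15,100 + $23,200 = $38,300; Granite Zone $15,100 + $49,550 = $64,650; Redwood Ward $15,100 + $37,450 = $52,550.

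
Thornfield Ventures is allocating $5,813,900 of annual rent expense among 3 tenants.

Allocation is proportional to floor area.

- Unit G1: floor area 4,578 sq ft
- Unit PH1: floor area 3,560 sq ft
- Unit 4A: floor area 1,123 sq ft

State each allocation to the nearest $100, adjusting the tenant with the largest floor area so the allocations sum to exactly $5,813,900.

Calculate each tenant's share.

Sum of floor area: 4,578 + 3,560 + 1,123 = 9,261.
Proportional shares: Unit G1 2,873,991.38; Unit PH1 2,234,908.11; Unit 4A 705,000.51.
Rounded to nearest $100: Unit G1 $2,874,000; Unit PH1 $2,234,900; Unit 4A $705,000. Sum = $5,813,900.
Sum already equals the total — no adjustment.

Unit G1: $2,874,000 · Unit PH1: $2,234,900 · Unit 4A: $705,000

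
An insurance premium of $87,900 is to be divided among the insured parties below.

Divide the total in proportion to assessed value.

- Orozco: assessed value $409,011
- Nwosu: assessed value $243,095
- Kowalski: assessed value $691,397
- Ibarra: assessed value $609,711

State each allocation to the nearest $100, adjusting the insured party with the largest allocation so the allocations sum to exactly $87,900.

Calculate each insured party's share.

Orozco: $18,400; Nwosu: $10,900; Kowalski: $31,200; Ibarra: $27,400

Combined assessed value = 1,953,214.
Pro-rata amounts: Orozco 409,011/1,953,214 × $87,900 = 18,406.62; Nwosu 243,095/1,953,214 × $87,900 = 10,939.94; Kowalski 691,397/1,953,214 × $87,900 = 31,114.77; Ibarra 609,711/1,953,214 × $87,900 = 27,438.67.
Rounded to nearest $100: Orozco $18,400; Nwosu $10,900; Kowalski $31,100; Ibarra $27,400. Sum = $87,800.
Difference $87,900 − $87,800 = +$100 applied to largest allocation (Kowalski): Kowalski becomes $31,200.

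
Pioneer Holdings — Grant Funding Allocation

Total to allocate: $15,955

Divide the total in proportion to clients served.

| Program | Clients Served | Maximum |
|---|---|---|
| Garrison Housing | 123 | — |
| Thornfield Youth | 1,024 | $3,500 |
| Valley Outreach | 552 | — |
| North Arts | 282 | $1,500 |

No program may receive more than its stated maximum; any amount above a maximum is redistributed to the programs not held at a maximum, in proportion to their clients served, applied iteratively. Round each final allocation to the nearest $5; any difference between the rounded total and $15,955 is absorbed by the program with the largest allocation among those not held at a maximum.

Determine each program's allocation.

Garrison Housing: $1,995 | Thornfield Youth: $3,500 | Valley Outreach: $8,960 | North Arts: $1,500

Total clients served = 1,981.
Unconstrained shares: Garrison Housing 990.64; Thornfield Youth 8,247.31; Valley Outreach 4,445.82; North Arts 2,271.23.
Held at cap: Thornfield Youth ($3,500), North Arts ($1,500); remaining pool $10,955 reallocated over remaining clients served 675.
Redistributed shares: Garrison Housing 1,996.24 → $1,995; Valley Outreach 8,958.76 → $8,960.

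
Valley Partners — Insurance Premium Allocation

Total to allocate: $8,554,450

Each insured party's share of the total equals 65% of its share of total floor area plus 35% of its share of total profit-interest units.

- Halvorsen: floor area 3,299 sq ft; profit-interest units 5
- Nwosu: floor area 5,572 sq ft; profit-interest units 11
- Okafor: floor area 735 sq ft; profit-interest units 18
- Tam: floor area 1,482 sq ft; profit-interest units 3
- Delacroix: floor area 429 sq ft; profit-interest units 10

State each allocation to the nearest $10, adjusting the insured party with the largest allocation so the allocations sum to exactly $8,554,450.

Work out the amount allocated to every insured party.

Totals — floor area 11,517, profit-interest units 47.
Composite weights (65% floor area + 35% profit-interest units): Halvorsen 0.2234; Nwosu 0.3964; Okafor 0.1755; Tam 0.1060; Delacroix 0.0987.
Raw shares: Halvorsen 1,911,269.63; Nwosu 3,390,891.16; Okafor 1,501,517.36; Tam 906,617.71; Delacroix 844,154.15.
Rounded to nearest $10: Halvorsen $1,911,270; Nwosu $3,390,890; Okafor $1,501,520; Tam $906,620; Delacroix $844,150. Sum = $8,554,450.
Sum already equals the total — no adjustment.

Halvorsen: $1,911,270 · Nwosu: $3,390,890 · Okafor: $1,501,520 · Tam: $906,620 · Delacroix: $844,150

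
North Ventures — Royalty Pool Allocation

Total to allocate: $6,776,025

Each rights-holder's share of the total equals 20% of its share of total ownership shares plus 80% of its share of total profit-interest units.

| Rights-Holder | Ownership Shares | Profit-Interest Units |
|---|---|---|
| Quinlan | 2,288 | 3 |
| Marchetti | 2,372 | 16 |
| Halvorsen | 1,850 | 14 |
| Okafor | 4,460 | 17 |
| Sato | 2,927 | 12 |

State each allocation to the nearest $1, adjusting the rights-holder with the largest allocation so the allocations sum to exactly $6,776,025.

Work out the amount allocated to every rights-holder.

Quinlan: $485,418 · Marchetti: $1,630,234 · Halvorsen: $1,404,464 · Okafor: $1,921,283 · Sato: $1,334,626

Totals — ownership shares 13,897, profit-interest units 62.
Combined weights (20% ownership shares + 80% profit-interest units): Quinlan 0.0716; Marchetti 0.2406; Halvorsen 0.2073; Okafor 0.2835; Sato 0.1970.
Unrounded shares: Quinlan 485,418.49; Marchetti 1,630,233.53; Halvorsen 1,404,464.08; Okafor 1,921,283.30; Sato 1,334,625.60.
At nearest $1: Quinlan $485,418; Marchetti $1,630,234; Halvorsen $1,404,464; Okafor $1,921,283; Sato $1,334,626. Sum = $6,776,025.
No rounding difference to absorb.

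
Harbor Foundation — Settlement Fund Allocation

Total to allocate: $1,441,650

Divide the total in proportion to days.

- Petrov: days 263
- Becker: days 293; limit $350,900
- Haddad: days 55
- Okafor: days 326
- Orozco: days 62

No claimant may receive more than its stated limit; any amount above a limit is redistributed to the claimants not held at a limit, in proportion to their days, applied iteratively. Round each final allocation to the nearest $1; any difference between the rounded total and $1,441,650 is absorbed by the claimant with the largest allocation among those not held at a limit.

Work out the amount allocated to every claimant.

Sum of days: 999.
Unconstrained shares: Petrov 379,533.48; Becker 422,826.28; Haddad 79,370.12; Okafor 470,448.35; Orozco 89,471.77.
Held at cap: Becker ($350,900); remaining pool $1,090,750 reallocated over remaining days 706.
Remaining shares: Petrov 406,327.55 → $406,328; Haddad 84,973.44 → $84,973; Okafor 503,660.76 → $503,661; Orozco 95,788.24 → $95,788.

Petrov: $406,328 | Becker: $350,900 | Haddad: $84,973 | Okafor: $503,661 | Orozco: $95,788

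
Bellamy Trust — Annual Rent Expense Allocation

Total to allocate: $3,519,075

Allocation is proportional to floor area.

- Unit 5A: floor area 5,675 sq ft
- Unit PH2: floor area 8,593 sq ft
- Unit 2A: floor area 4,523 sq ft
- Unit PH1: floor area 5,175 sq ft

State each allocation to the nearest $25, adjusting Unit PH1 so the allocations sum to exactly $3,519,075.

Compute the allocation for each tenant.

Total floor area = 23,966.
Pro-rata amounts: Unit 5A 5,675/23,966 × $3,519,075 = 833,295.11; Unit PH2 8,593/23,966 × $3,519,075 = 1,261,762.98; Unit 2A 4,523/23,966 × $3,519,075 = 664,139.87; Unit PH1 5,175/23,966 × $3,519,075 = 759,877.04.
At nearest $25: Unit 5A $833,300; Unit PH2 $1,261,775; Unit 2A $664,150; Unit PH1 $759,875. Sum = $3,519,100.
Difference $3,519,075 − $3,519,100 = −$25 applied to Unit PH1: Unit PH1 becomes $759,850.

Unit 5A: $833,300 · Unit PH2: $1,261,775 · Unit 2A: $664,150 · Unit PH1: $759,850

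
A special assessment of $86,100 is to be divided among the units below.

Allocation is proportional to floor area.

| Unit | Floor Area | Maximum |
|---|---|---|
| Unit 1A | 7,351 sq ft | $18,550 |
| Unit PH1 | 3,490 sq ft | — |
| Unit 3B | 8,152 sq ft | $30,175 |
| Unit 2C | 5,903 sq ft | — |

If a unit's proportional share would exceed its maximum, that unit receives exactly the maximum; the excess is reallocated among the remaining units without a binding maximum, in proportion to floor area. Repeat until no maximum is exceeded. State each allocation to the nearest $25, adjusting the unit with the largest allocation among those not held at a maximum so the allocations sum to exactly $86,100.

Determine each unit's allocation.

Unit 1A: $18,550 | Unit PH1: $13,875 | Unit 3B: $30,175 | Unit 2C: $23,500

Sum of floor area: 24,896.
Pro-rata shares before constraints: Unit 1A 25,422.60; Unit PH1 12,069.77; Unit 3B 28,192.77; Unit 2C 20,414.86.
Capped: Unit 1A ($18,550); balance $67,550 reallocated over remaining floor area 17,545.
Capped: Unit 3B ($30,175); balance $37,375 reallocated over remaining floor area 9,393.
Redistributed shares: Unit PH1 13,886.80 → $13,875; Unit 2C 23,488.20 → $23,500.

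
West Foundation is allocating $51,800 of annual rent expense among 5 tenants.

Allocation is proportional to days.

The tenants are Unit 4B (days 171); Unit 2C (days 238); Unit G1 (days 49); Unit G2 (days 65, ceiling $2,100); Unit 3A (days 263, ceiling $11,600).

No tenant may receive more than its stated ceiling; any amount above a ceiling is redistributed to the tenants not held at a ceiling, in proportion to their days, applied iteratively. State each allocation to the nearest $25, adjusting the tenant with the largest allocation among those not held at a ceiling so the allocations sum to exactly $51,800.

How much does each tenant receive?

Days total: 786.
Unconstrained shares: Unit 4B 11,269.47; Unit 2C 15,684.99; Unit G1 3,229.26; Unit G2 4,283.72; Unit 3A 17,332.57.
Capped: Unit G2 ($2,100), Unit 3A ($11,600); balance $38,100 reallocated over remaining days 458.
Shares after redistribution: Unit 4B 14,225.11 → $14,225; Unit 2C 19,798.69 → $19,800; Unit G1 4,076.20 → $4,075.

Unit 4B: $14,225 | Unit 2C: $19,800 | Unit G1: $4,075 | Unit G2: $2,100 | Unit 3A: $11,600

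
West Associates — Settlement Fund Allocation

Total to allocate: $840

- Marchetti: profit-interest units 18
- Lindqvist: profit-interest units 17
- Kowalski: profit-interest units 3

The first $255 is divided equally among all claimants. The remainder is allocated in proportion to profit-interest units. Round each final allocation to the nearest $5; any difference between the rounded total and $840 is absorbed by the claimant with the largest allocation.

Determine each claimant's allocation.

First tranche $255 split equally: $85 each.
Remainder $585 by profit-interest units (total 38): Marchetti 277.11 → $275; Lindqvist 261.71 → $260; Kowalski 46.18 → $45.
Rounding difference +$5 on remainder applied to Marchetti.
Totals: Marchetti $85 + $280 = $365; Lindqvist $85 + $260 = $345; Kowalski $85 + $45 = $130.

Marchetti: $365 | Lindqvist: $345 | Kowalski: $130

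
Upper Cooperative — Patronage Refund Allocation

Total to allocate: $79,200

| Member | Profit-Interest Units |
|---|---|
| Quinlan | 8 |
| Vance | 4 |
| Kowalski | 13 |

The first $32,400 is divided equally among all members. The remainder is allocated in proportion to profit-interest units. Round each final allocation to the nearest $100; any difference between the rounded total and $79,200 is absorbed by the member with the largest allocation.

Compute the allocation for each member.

Equal tier: $32,400 ÷ 3 = $10,800 apiece.
Remainder $46,800 by profit-interest units (total 25): Quinlan 14,976.00 → $15,000; Vance 7,488.00 → $7,500; Kowalski 24,336.00 → $24,300.
Totals: Quinlan $10,800 + $15,000 = $25,800; Vance $10,800 + $7,500 = $18,300; Kowalski $10,800 + $24,300 = $35,100.

Quinlan: $25,800; Vance: $18,300; Kowalski: $35,100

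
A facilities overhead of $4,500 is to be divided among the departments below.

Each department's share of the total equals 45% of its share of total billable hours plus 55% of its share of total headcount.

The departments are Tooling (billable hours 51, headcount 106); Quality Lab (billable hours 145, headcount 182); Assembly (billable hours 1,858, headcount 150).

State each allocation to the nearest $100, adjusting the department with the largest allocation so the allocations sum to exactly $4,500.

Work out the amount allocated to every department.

Tooling: $600 · Quality Lab: $1,200 · Assembly: $2,700

Totals — billable hours 2,054, headcount 438.
Combined weights (45% billable hours + 55% headcount): Tooling 0.1443; Quality Lab 0.2603; Assembly 0.5954.
Unrounded shares: Tooling 649.25; Quality Lab 1,171.38; Assembly 2,679.37.
At nearest $100: Tooling $600; Quality Lab $1,200; Assembly $2,700. Sum = $4,500.
No rounding difference to absorb.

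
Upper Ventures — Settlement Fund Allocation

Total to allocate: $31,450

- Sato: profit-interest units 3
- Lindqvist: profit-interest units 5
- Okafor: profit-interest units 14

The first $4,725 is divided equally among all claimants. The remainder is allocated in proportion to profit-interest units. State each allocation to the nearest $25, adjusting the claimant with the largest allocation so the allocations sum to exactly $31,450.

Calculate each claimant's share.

Sato: $5,225 · Lindqvist: $7,650 · Okafor: $18,575

$4,725 shared equally gives $1,575 per claimant.
Remainder $26,725 by profit-interest units (total 22): Sato 3,644.32 → $3,650; Lindqvist 6,073.86 → $6,075; Okafor 17,006.82 → $17,000.
Totals: Sato $1,575 + $3,650 = $5,225; Lindqvist $1,575 + $6,075 = $7,650; Okafor $1,575 + $17,000 = $18,575.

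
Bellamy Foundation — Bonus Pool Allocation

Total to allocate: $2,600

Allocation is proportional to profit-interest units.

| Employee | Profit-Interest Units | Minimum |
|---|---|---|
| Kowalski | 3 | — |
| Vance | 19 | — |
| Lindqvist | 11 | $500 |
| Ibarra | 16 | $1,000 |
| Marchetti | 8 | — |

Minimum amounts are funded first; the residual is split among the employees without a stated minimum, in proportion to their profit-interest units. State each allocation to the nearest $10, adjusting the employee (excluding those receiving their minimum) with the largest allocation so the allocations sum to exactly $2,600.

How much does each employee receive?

Kowalski: $110 | Vance: $700 | Lindqvist: $500 | Ibarra: $1,000 | Marchetti: $290

Guaranteed amounts: Lindqvist $500; Ibarra $1,000. Remaining pool $1,100.
Remaining pool split over remaining profit-interest units 30: Kowalski 110.00 → $110; Vance 696.67 → $700; Marchetti 293.33 → $290.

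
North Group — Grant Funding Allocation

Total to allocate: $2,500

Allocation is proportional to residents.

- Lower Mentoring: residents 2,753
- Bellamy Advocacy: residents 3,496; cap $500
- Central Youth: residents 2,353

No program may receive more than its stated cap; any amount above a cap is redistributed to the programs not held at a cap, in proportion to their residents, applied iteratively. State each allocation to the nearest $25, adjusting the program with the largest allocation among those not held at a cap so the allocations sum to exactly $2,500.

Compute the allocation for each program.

Lower Mentoring: $1,075 | Bellamy Advocacy: $500 | Central Youth: $925

Combined residents = 8,602.
Pro-rata shares before constraints: Lower Mentoring 800.10; Bellamy Advocacy 1,016.04; Central Youth 683.85.
Cap binds for Bellamy Advocacy ($500); remaining pool $2,000 reallocated over remaining residents 5,106.
Remaining shares: Lower Mentoring 1,078.34 → $1,075; Central Youth 921.66 → $925.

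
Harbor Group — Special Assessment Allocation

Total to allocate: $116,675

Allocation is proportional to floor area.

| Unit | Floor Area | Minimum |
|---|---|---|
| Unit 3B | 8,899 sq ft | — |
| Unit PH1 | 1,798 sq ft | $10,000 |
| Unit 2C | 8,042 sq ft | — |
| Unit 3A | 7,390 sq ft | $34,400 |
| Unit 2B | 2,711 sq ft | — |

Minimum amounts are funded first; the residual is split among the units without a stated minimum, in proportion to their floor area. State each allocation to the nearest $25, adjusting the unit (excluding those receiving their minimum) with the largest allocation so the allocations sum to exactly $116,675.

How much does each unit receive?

Fund the minimums — Unit PH1 $10,000; Unit 3A $34,400. Balance $72,275.
Balance split over remaining floor area 19,652: Unit 3B 32,728.23 → $32,725; Unit 2C 29,576.41 → $29,575; Unit 2B 9,970.36 → $9,975.

Unit 3B: $32,725 · Unit PH1: $10,000 · Unit 2C: $29,575 · Unit 3A: $34,400 · Unit 2B: $9,975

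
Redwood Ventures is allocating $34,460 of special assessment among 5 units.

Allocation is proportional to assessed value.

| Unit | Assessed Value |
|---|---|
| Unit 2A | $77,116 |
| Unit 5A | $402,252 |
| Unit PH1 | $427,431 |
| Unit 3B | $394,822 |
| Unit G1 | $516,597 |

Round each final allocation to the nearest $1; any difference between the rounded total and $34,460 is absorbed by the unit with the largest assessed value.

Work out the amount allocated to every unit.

Sum of assessed value: 1,818,218.
Unrounded shares: Unit 2A 77,116/1,818,218 × $34,460 = 1,461.55; Unit 5A 402,252/1,818,218 × $34,460 = 7,623.73; Unit PH1 427,431/1,818,218 × $34,460 = 8,100.94; Unit 3B 394,822/1,818,218 × $34,460 = 7,482.91; Unit G1 516,597/1,818,218 × $34,460 = 9,790.87.
After rounding ($1): Unit 2A $1,462; Unit 5A $7,624; Unit PH1 $8,101; Unit 3B $7,483; Unit G1 $9,791. Sum = $34,461.
Difference $34,460 − $34,461 = −$1 applied to largest assessed value (Unit G1): Unit G1 becomes $9,790.

Unit 2A: $1,462 | Unit 5A: $7,624 | Unit PH1: $8,101 | Unit 3B: $7,483 | Unit G1: $9,790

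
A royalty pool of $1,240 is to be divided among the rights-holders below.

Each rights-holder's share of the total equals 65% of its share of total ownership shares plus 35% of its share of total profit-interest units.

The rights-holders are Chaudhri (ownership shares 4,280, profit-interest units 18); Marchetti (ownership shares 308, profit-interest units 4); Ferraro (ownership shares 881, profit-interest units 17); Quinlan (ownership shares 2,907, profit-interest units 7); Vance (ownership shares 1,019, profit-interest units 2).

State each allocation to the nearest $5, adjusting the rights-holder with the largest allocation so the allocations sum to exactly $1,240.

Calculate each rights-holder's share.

Chaudhri: $525 | Marchetti: $65 | Ferraro: $230 | Quinlan: $315 | Vance: $105

Totals — ownership shares 9,395, profit-interest units 48.
Blended shares (65% ownership shares + 35% profit-interest units): Chaudhri 0.4274; Marchetti 0.0505; Ferraro 0.1849; Quinlan 0.2522; Vance 0.0851.
Pro-rata amounts: Chaudhri 529.93; Marchetti 62.59; Ferraro 229.29; Quinlan 312.68; Vance 105.50.
Rounded to nearest $5: Chaudhri $530; Marchetti $65; Ferraro $230; Quinlan $315; Vance $105. Sum = $1,245.
Difference $1,240 − $1,245 = −$5 applied to largest allocation (Chaudhri): Chaudhri becomes $525.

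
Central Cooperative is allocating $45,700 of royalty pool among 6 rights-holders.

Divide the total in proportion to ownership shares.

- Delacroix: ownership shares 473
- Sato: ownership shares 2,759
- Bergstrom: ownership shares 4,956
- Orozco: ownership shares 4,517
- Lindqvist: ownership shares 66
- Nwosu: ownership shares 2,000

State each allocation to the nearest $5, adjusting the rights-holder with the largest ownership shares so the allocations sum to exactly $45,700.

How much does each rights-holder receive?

Total ownership shares = 14,771.
Unrounded shares: Delacroix 473/14,771 × $45,700 = 1,463.41; Sato 2,759/14,771 × $45,700 = 8,536.07; Bergstrom 4,956/14,771 × $45,700 = 15,333.37; Orozco 4,517/14,771 × $45,700 = 13,975.15; Lindqvist 66/14,771 × $45,700 = 204.20; Nwosu 2,000/14,771 × $45,700 = 6,187.80.
After rounding ($5): Delacroix $1,465; Sato $8,535; Bergstrom $15,335; Orozco $13,975; Lindqvist $205; Nwosu $6,190. Sum = $45,705.
Difference $45,700 − $45,705 = −$5 applied to largest ownership shares (Bergstrom): Bergstrom becomes $15,330.

Delacroix: $1,465 · Sato: $8,535 · Bergstrom: $15,330 · Orozco: $13,975 · Lindqvist: $205 · Nwosu: $6,190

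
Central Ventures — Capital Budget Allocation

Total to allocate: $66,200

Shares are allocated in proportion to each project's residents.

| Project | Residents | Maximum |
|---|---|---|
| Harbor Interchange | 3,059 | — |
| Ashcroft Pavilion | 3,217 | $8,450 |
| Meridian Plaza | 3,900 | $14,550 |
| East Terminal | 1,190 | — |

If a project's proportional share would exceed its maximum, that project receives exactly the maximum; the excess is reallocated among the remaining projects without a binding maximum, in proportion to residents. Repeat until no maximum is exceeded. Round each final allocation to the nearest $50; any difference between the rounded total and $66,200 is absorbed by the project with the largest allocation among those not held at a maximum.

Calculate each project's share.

Harbor Interchange: $31,100 | Ashcroft Pavilion: $8,450 | Meridian Plaza: $14,550 | East Terminal: $12,100

Sum of residents: 11,366.
Unconstrained shares: Harbor Interchange 17,816.80; Ashcroft Pavilion 18,737.06; Meridian Plaza 22,715.12; East Terminal 6,931.02.
Held at cap: Ashcroft Pavilion ($8,450), Meridian Plaza ($14,550); residual $43,200 reallocated over remaining residents 4,249.
Shares after redistribution: Harbor Interchange 31,101.15 → $31,100; East Terminal 12,098.85 → $12,100.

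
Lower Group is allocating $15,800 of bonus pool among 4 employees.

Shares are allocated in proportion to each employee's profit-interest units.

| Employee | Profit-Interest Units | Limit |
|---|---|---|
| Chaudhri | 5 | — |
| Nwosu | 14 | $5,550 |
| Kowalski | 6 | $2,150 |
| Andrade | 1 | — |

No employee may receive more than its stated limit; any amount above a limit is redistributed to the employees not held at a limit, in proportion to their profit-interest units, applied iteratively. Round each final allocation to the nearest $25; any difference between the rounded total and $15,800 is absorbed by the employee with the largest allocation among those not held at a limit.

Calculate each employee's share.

Total profit-interest units = 26.
Pro-rata shares before constraints: Chaudhri 3,038.46; Nwosu 8,507.69; Kowalski 3,646.15; Andrade 607.69.
Capped: Nwosu ($5,550), Kowalski ($2,150); residual $8,100 reallocated over remaining profit-interest units 6.
Shares after redistribution: Chaudhri 6,750.00 → $6,750; Andrade 1,350.00 → $1,350.

Chaudhri: $6,750 | Nwosu: $5,550 | Kowalski: $2,150 | Andrade: $1,350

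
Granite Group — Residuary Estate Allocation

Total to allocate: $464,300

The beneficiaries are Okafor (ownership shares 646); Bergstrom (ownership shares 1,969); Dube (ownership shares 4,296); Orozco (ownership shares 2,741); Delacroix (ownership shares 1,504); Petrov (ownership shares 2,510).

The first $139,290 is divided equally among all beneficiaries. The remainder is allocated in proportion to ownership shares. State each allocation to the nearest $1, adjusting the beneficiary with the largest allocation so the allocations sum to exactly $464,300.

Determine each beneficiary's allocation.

Okafor: $38,578; Bergstrom: $70,043; Dube: $125,383; Orozco: $88,403; Delacroix: $58,984; Petrov: $82,909

First tranche $139,290 split equally: $23,215 each.
Remainder $325,010 by ownership shares (total 13,666): Okafor 15,363.42 → $15,363; Bergstrom 46,827.51 → $46,828; Dube 102,169.10 → $102,169; Orozco 65,187.503 → $65,188; Delacroix 35,768.70 → $35,769; Petrov 59,693.77 → $59,694.
Rounding difference −$1 on remainder applied to Dube.
Totals: Okafor $23,215 + $15,363 = $38,578; Bergstrom $23,215 + $46,828 = $70,043; Dube $23,215 + $102,168 = $125,383; Orozco $23,215 + $65,188 = $88,403; Delacroix $23,215 + $35,769 = $58,984; Petrov $23,215 + $59,694 = $82,909.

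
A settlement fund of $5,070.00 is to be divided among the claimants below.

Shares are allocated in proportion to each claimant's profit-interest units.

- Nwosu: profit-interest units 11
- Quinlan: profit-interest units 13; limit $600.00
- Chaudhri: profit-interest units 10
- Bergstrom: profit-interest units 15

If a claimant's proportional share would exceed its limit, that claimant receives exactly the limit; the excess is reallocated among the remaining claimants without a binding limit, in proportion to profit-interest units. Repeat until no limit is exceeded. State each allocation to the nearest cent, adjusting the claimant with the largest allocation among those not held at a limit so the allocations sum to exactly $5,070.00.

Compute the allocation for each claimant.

Nwosu: $1,365.83 · Quinlan: $600.00 · Chaudhri: $1,241.67 · Bergstrom: $1,862.50

Total profit-interest units = 49.
Unconstrained shares: Nwosu 1,138.1633; Quinlan 1,345.1020; Chaudhri 1,034.6939; Bergstrom 1,552.0408.
Held at cap: Quinlan ($600.00); residual $4,470.00 reallocated over remaining profit-interest units 36.
Shares after redistribution: Nwosu 1,365.8333 → $1,365.83; Chaudhri 1,241.6667 → $1,241.67; Bergstrom 1,862.5000 → $1,862.50.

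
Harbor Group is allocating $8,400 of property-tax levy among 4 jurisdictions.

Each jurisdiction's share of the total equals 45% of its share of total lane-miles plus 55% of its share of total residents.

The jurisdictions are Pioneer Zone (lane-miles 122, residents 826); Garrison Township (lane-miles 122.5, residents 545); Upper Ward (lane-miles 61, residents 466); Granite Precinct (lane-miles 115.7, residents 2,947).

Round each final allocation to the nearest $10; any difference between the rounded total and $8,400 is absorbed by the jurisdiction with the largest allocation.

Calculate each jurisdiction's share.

Totals — lane-miles 421.2, residents 4,784.
Composite weights (45% lane-miles + 55% residents): Pioneer Zone 0.2253; Garrison Township 0.1935; Upper Ward 0.1187; Granite Precinct 0.4624.
Unrounded shares: Pioneer Zone 1,892.56; Garrison Township 1,625.68; Upper Ward 997.46; Granite Precinct 3,884.31.
Rounded to nearest $10: Pioneer Zone $1,890; Garrison Township $1,630; Upper Ward $1,000; Granite Precinct $3,880. Sum = $8,400.
Sum already equals the total — no adjustment.

Pioneer Zone: $1,890 | Garrison Township: $1,630 | Upper Ward: $1,000 | Granite Precinct: $3,880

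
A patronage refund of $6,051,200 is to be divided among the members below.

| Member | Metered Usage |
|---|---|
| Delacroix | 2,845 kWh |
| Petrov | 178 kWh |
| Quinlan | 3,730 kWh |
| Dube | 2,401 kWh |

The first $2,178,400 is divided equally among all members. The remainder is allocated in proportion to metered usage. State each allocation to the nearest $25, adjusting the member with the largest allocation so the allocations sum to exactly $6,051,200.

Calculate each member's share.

Equal tier: $2,178,400 ÷ 4 = $544,600 apiece.
Remainder $3,872,800 by metered usage (total 9,154): Delacroix 1,203,639.50 → $1,203,650; Petrov 75,306.79 → $75,300; Quinlan 1,578,058.12 → $1,578,050; Dube 1,015,795.59 → $1,015,800.
Totals: Delacroix $544,600 + $1,203,650 = $1,748,250; Petrov $544,600 + $75,300 = $619,900; Quinlan $544,600 + $1,578,050 = $2,122,650; Dube $544,600 + $1,015,800 = $1,560,400.

Delacroix: $1,748,250 · Petrov: $619,900 · Quinlan: $2,122,650 · Dube: $1,560,400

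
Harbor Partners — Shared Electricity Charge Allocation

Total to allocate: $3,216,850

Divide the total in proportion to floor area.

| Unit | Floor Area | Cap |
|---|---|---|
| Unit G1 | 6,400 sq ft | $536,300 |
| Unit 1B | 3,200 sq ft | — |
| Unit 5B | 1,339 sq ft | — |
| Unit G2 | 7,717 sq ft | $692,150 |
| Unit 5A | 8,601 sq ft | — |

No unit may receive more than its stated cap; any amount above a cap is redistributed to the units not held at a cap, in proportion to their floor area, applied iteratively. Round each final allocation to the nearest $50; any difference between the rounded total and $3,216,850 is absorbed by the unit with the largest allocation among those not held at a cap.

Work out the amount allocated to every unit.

Unit G1: $536,300 | Unit 1B: $484,250 | Unit 5B: $202,600 | Unit G2: $692,150 | Unit 5A: $1,301,550

Floor area total: 27,257.
Proportional shares (ignoring caps): Unit G1 755,323.04; Unit 1B 377,661.52; Unit 5B 158,027.74; Unit G2 910,754.35; Unit 5A 1,015,083.35.
Cap binds for Unit G1 ($536,300), Unit G2 ($692,150); residual $1,988,400 reallocated over remaining floor area 13,140.
Redistributed shares: Unit 1B 484,237.44 → $484,250; Unit 5B 202,623.11 → $202,600; Unit 5A 1,301,539.45 → $1,301,550.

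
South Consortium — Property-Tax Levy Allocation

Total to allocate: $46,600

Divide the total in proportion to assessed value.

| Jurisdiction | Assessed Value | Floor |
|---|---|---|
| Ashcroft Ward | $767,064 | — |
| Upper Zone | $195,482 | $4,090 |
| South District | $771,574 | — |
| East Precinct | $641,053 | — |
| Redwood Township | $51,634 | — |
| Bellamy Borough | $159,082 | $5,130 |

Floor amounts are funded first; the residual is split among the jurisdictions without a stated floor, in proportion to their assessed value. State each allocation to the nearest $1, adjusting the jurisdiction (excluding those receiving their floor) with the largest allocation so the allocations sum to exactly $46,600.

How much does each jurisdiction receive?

Ashcroft Ward: $12,850; Upper Zone: $4,090; South District: $12,926; East Precinct: $10,739; Redwood Township: $865; Bellamy Borough: $5,130

Fund the minimums — Upper Zone $4,090; Bellamy Borough $5,130. Residual $37,380.
Residual split over remaining assessed value 2,231,325: Ashcroft Ward 12,850.15 → $12,850; South District 12,925.70 → $12,926; East Precinct 10,739.16 → $10,739; Redwood Township 864.99 → $865.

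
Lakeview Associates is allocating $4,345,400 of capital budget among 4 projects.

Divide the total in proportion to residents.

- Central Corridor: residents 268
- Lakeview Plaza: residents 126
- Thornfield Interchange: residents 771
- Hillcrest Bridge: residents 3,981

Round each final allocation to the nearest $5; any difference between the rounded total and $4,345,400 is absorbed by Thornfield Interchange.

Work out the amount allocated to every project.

Central Corridor: $226,305; Lakeview Plaza: $106,395; Thornfield Interchange: $651,055; Hillcrest Bridge: $3,361,645

Residents total: 5,146.
Unrounded shares: Central Corridor 268/5,146 × $4,345,400 = 226,305.32; Lakeview Plaza 126/5,146 × $4,345,400 = 106,397.28; Thornfield Interchange 771/5,146 × $4,345,400 = 651,050.02; Hillcrest Bridge 3,981/5,146 × $4,345,400 = 3,361,647.38.
Rounded to nearest $5: Central Corridor $226,305; Lakeview Plaza $106,395; Thornfield Interchange $651,050; Hillcrest Bridge $3,361,645. Sum = $4,345,395.
Difference $4,345,400 − $4,345,395 = +$5 applied to Thornfield Interchange: Thornfield Interchange becomes $651,055.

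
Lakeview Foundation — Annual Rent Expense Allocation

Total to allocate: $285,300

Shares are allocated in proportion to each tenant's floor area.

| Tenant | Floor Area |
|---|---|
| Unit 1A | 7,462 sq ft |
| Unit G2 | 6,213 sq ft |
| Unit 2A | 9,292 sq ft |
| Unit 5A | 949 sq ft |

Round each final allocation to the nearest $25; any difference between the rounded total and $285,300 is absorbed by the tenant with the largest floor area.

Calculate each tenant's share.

Unit 1A: $89,025 · Unit G2: $74,125 · Unit 2A: $110,825 · Unit 5A: $11,325

Combined floor area = 23,916.
Raw shares: Unit 1A 7,462/23,916 × $285,300 = 89,016.08; Unit G2 6,213/23,916 × $285,300 = 74,116.45; Unit 2A 9,292/23,916 × $285,300 = 110,846.61; Unit 5A 949/23,916 × $285,300 = 11,320.86.
After rounding ($25): Unit 1A $89,025; Unit G2 $74,125; Unit 2A $110,850; Unit 5A $11,325. Sum = $285,325.
Difference $285,300 − $285,325 = −$25 applied to largest floor area (Unit 2A): Unit 2A becomes $110,825.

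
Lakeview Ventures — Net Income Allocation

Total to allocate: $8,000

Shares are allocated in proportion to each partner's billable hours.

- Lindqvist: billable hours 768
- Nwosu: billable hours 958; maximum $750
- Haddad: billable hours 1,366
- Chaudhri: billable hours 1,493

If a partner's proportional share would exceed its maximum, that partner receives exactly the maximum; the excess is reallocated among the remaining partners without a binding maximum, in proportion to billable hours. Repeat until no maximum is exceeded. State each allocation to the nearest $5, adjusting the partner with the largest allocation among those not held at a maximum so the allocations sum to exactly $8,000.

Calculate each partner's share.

Lindqvist: $1,535 · Nwosu: $750 · Haddad: $2,730 · Chaudhri: $2,985

Combined billable hours = 4,585.
Proportional shares (ignoring caps): Lindqvist 1,340.02; Nwosu 1,671.54; Haddad 2,383.42; Chaudhri 2,605.02.
Held at cap: Nwosu ($750); balance $7,250 reallocated over remaining billable hours 3,627.
Redistributed shares: Lindqvist 1,535.15 → $1,535; Haddad 2,730.49 → $2,730; Chaudhri 2,984.35 → $2,985.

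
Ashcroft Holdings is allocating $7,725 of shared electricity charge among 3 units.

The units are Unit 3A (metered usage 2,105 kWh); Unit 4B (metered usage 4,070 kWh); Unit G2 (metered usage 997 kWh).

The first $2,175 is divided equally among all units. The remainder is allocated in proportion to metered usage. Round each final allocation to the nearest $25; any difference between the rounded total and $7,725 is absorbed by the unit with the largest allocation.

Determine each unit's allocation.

Unit 3A: $2,350; Unit 4B: $3,875; Unit G2: $1,500

First tranche $2,175 split equally: $725 each.
Remainder $5,550 by metered usage (total 7,172): Unit 3A 1,628.94 → $1,625; Unit 4B 3,149.54 → $3,150; Unit G2 771.52 → $775.
Totals: Unit 3A $725 + $1,625 = $2,350; Unit 4B $725 + $3,150 = $3,875; Unit G2 $725 + $775 = $1,500.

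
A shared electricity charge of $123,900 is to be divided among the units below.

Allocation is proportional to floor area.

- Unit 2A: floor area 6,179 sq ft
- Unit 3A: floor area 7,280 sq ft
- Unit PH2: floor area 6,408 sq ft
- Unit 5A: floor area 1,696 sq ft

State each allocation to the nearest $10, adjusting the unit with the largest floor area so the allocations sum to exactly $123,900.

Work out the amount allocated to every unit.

Unit 2A: $35,500; Unit 3A: $41,830; Unit PH2: $36,820; Unit 5A: $9,750

Sum of floor area: 6,179 + 7,280 + 6,408 + 1,696 = 21,563.
Unrounded shares: Unit 2A 35,504.25; Unit 3A 41,830.54; Unit PH2 36,820.07; Unit 5A 9,745.14.
After rounding ($10): Unit 2A $35,500; Unit 3A $41,830; Unit PH2 $36,820; Unit 5A $9,750. Sum = $123,900.
Rounded total matches; no reconciliation needed.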